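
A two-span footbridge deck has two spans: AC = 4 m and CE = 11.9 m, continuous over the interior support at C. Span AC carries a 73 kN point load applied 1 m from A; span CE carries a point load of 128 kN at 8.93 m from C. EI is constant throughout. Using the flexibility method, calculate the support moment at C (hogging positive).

Insert a hinge at C; M_C is the redundant, and each span becomes simply supported.
End slopes at the hinge C, treating each span as simply supported:
  span AC: point load 73 at a = 1: Pab(L + a)/(6LEI) = 45.62/EI
  span CE: point load 128 at a = 8.93: Pab(L + b)/(6LEI) = 707/EI
  relative rotation θ_0 = (45.62 + 707)/EI = 752.6/EI
A unit hogging moment at C produces rotation L₁/(3EI) + L₂/(3EI) = 5.3/EI.
Slope continuity at C: θ_0 = M_C·5.3/EI, so M_C = 752.6/5.3 = 142 kN·m (hogging).

M_C = 142 kN·m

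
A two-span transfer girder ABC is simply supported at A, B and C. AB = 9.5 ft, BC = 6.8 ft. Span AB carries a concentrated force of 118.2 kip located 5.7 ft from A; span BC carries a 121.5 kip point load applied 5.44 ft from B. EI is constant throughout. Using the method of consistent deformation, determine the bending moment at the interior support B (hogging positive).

Insert a hinge at B; M_B is the redundant, and each span becomes simply supported.
Discontinuity in slope at B on the released structure — sum the simple-span end rotations:
  span AB: point load 118.2 at a = 5.7: Pab(L + a)/(6LEI) = 682.7/EI
  span BC: point load 121.5 at a = 5.44: Pab(L + b)/(6LEI) = 179.8/EI
  relative rotation θ_0 = (682.7 + 179.8)/EI = 862.5/EI
A unit hogging moment at B produces rotation L₁/(3EI) + L₂/(3EI) = 5.433/EI.
Slope continuity at B: θ_0 = M_B·5.433/EI, so M_B = 862.5/5.433 = 158.7 kip·ft (hogging).

M_B = 158.7 kip·ft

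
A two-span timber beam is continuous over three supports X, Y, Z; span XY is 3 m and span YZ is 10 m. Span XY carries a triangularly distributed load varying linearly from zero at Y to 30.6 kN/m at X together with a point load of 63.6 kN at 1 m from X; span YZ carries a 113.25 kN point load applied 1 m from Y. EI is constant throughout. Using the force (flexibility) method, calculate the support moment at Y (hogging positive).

M_Y = 84.71 kN·m

Take M_Y as the redundant. Released structure: two simple spans XY and YZ with a hinge at Y.
Discontinuity in slope at Y on the released structure — sum the simple-span end rotations:
  span XY: triangular load, peak 30.6: 7w₀L³/(360EI) = 16.07/EI
  span XY: point load 63.6 at a = 1: Pab(L + a)/(6LEI) = 28.27/EI
  span YZ: point load 113.25 at a = 1: Pab(L + b)/(6LEI) = 322.8/EI
  relative rotation θ_0 = (44.33 + 322.8)/EI = 367.1/EI
A unit hogging moment at Y produces rotation L₁/(3EI) + L₂/(3EI) = 4.333/EI.
Compatibility: M_Y·(L₁+L₂)/(3EI) = θ_0, giving M_Y = 84.71 kN·m (hogging).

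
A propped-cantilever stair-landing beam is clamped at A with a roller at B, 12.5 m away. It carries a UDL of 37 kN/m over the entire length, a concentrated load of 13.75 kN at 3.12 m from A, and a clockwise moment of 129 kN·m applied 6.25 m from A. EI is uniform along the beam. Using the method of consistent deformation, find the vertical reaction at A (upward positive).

R_A = 290 kN

Release the roller at B. Primary structure: cantilever fixed at A.
Free-end deflection of the primary structure under the applied loading (downward +):
  UDL 37: wL⁴/(8EI) = 112915/EI
  point load 13.75 at a = 3.12: Pa²(3L − a)/(6EI) = 766.9/EI
  clockwise couple 129 at a = 6.25: M₀a(2L − a)/(2EI) = 7559/EI
  δ_0 = 121241/EI
Flexibility coefficient — unit upward force at B: δ_{BB} = L³/(3EI) = 651/EI.
The prop prevents deflection at B: R_B = δ_0/δ_{BB} = 121241/651 = 186.2 kN.
Vertical equilibrium: R_A = ΣP − R_B = 476.2 − 186.2 = 290 kN.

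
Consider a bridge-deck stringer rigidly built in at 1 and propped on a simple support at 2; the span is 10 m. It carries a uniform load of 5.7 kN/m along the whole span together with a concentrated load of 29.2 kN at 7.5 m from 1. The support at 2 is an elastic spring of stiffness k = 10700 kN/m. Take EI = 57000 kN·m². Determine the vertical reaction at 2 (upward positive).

Choose R_2 as the redundant. The primary structure is the cantilever fixed at 1.
Deflection at 2 on the released cantilever, summing each load's contribution:
  UDL 5.7: wL⁴/(8EI) = 7125/EI
  point load 29.2 at a = 7.5: Pa²(3L − a)/(6EI) = 6159/EI
  δ_0 = 13284/EI
Flexibility coefficient — unit upward force at 2: δ_{22} = L³/(3EI) = 333.3/EI.
With EI = 57000 kN·m²: δ_0 = 0.23306 m and δ_{22} = 0.005848 m/kN.
Compatibility — the spring shortens by R_2/k under the reaction it provides: δ_0 − R_2·δ_{22} = R_2/k. With 1/k = 0.000093 m/kN, R_2 = δ_0 / (δ_{22} + 1/k) = 0.23306 / (0.005848 + 0.000093) = 39.23 kN.

R_2 = 39.23 kN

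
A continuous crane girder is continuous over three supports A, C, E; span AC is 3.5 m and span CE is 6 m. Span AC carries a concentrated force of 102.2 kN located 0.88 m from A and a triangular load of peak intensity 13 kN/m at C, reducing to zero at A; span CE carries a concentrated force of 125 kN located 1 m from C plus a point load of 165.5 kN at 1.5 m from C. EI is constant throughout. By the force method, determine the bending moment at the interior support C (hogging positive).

M_C = 182.6 kN·m

Release continuity at C by inserting a hinge; the redundant is the internal moment M_C. The primary structure is two simply-supported spans AC and CE.
Discontinuity in slope at C on the released structure — sum the simple-span end rotations:
  span AC: point load 102.2 at a = 0.88: Pab(L + a)/(6LEI) = 49.15/EI
  span AC: triangular load, peak 13: w₀L³/(45EI) = 12.39/EI
  span CE: point load 125 at a = 1: Pab(L + b)/(6LEI) = 191/EI
  span CE: point load 165.5 at a = 1.5: Pab(L + b)/(6LEI) = 325.8/EI
  relative rotation θ_0 = (61.53 + 516.8)/EI = 578.3/EI
A unit hogging moment at C produces rotation L₁/(3EI) + L₂/(3EI) = 3.167/EI.
Slope continuity at C: θ_0 = M_C·3.167/EI, so M_C = 578.3/3.167 = 182.6 kN·m (hogging).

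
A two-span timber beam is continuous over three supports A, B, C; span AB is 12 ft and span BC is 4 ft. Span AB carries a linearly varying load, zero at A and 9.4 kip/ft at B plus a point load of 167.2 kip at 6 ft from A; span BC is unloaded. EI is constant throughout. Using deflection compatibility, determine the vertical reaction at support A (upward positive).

Insert a hinge at B; M_B is the redundant, and each span becomes simply supported.
Rotations at B on the released spans (each span's end-slope, ×1/EI):
  span AB: triangular load, peak 9.4: w₀L³/(45EI) = 361/EI
  span AB: point load 167.2 at a = 6: Pab(L + a)/(6LEI) = 1505/EI
  relative rotation θ_0 = (1866 + 0)/EI = 1866/EI
A unit hogging moment at B produces rotation L₁/(3EI) + L₂/(3EI) = 5.333/EI.
Slope continuity at B: θ_0 = M_B·5.333/EI, so M_B = 1866/5.333 = 349.8 kip·ft (hogging).
Span AB, ΣM about A with M_B applied at B: R_B^{AB}·12 = 1454 + 349.8, so R_B^{AB} = 150.4 kip and R_A = 223.6 − 150.4 = 73.25 kip.

R_A = 73.25 kip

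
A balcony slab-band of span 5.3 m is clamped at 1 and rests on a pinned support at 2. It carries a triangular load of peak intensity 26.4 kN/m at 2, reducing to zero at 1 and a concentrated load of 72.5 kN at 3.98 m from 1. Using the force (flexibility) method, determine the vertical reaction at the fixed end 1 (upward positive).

R_1 = 58.01 kN

Take the reaction at 2 as the redundant and release it; the primary structure is a cantilever fixed at 1.
Free-end deflection of the primary structure under the applied loading (downward +):
  triangular load, peak 26.4 at the free end: 11w₀L⁴/(120EI) = 1909/EI
  point load 72.5 at a = 3.98: Pa²(3L − a)/(6EI) = 2282/EI
  δ_0 = 4191/EI
Tip deflection under a unit load at 2: L³/(3EI) = 49.63/EI.
Compatibility at 2: δ_0 − R_2·δ_{22} = 0, so R_2 = 4191/49.63 = 84.45 kN.
Vertical equilibrium: R_1 = ΣP − R_2 = 142.5 − 84.45 = 58.01 kN.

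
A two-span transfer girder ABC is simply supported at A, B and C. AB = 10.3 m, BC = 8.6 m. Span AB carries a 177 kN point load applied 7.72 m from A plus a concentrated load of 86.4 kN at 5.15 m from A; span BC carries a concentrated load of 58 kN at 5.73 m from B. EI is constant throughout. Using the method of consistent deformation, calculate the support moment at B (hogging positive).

Take M_B as the redundant. Released structure: two simple spans AB and BC with a hinge at B.
Rotations at B on the released spans (each span's end-slope, ×1/EI):
  span AB: point load 177 at a = 7.72: Pab(L + a)/(6LEI) = 1028/EI
  span AB: point load 86.4 at a = 5.15: Pab(L + a)/(6LEI) = 572.9/EI
  span BC: point load 58 at a = 5.73: Pab(L + b)/(6LEI) = 212/EI
  relative rotation θ_0 = (1601 + 212)/EI = 1813/EI
A unit hogging moment at B produces rotation L₁/(3EI) + L₂/(3EI) = 6.3/EI.
Slope continuity at B: θ_0 = M_B·6.3/EI, so M_B = 1813/6.3 = 287.8 kN·m (hogging).

M_B = 287.8 kN·m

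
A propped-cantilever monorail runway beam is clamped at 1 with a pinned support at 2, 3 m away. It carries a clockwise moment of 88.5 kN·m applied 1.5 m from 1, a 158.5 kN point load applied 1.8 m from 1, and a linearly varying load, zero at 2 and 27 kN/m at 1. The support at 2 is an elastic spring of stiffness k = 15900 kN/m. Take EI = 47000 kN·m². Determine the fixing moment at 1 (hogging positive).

M_1 = 166.4 kN·m

Choose R_2 as the redundant. The primary structure is the cantilever fixed at 1.
Deflection at 2 on the released cantilever, summing each load's contribution:
  clockwise couple 88.5 at a = 1.5: M₀a(2L − a)/(2EI) = 298.7/EI
  point load 158.5 at a = 1.8: Pa²(3L − a)/(6EI) = 616.2/EI
  triangular load, peak 27 at the fixed end: w₀L⁴/(30EI) = 72.9/EI
  δ_0 = 987.8/EI
Tip deflection under a unit load at 2: L³/(3EI) = 9/EI.
With EI = 47000 kN·m²: δ_0 = 0.021018 m and δ_{22} = 0.000191 m/kN.
Compatibility — the spring shortens by R_2/k under the reaction it provides: δ_0 − R_2·δ_{22} = R_2/k. With 1/k = 0.000063 m/kN, R_2 = δ_0 / (δ_{22} + 1/k) = 0.021018 / (0.000191 + 0.000063) = 82.62 kN.
Moment equilibrium about 1: M_1 = Σ(load moments about 1) − R_2·L = 414.3 − 82.62×3 = 166.4 kN·m.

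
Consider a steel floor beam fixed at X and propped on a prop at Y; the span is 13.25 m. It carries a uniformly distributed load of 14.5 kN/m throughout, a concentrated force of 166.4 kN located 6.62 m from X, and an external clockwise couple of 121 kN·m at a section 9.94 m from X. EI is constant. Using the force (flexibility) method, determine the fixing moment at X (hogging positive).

M_X = 682.5 kN·m

Choose R_Y as the redundant. The primary structure is the cantilever fixed at X.
Primary-structure tip deflection at Y by superposition:
  UDL 14.5: wL⁴/(8EI) = 55865/EI
  point load 166.4 at a = 6.62: Pa²(3L − a)/(6EI) = 40266/EI
  clockwise couple 121 at a = 9.94: M₀a(2L − a)/(2EI) = 9959/EI
  δ_0 = 106090/EI
Flexibility coefficient — unit upward force at Y: δ_{YY} = L³/(3EI) = 775.4/EI.
Compatibility at Y: δ_0 − R_Y·δ_{YY} = 0, so R_Y = 106090/775.4 = 136.8 kN.
Moment equilibrium about X: M_X = Σ(load moments about X) − R_Y·L = 2495 − 136.8×13.25 = 682.5 kN·m.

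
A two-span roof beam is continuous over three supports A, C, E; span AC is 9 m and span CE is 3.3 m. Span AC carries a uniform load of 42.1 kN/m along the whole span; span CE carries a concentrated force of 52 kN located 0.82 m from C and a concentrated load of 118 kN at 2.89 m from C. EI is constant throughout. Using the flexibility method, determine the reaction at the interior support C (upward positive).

R_C = 378.1 kN

Insert a hinge at C; M_C is the redundant, and each span becomes simply supported.
End slopes at the hinge C, treating each span as simply supported:
  span AC: UDL 42.1: wL³/(24EI) = 1279/EI
  span CE: point load 52 at a = 0.82: Pab(L + b)/(6LEI) = 30.87/EI
  span CE: point load 118 at a = 2.89: Pab(L + b)/(6LEI) = 26.2/EI
  relative rotation θ_0 = (1279 + 57.07)/EI = 1336/EI
A unit hogging moment at C produces rotation L₁/(3EI) + L₂/(3EI) = 4.1/EI.
Slope continuity at C: θ_0 = M_C·4.1/EI, so M_C = 1336/4.1 = 325.8 kN·m (hogging).
Span AC, ΣM about A with M_C applied at C: R_C^{AC}·9 = 1705 + 325.8, so R_C^{AC} = 225.7 kN and R_A = 378.9 − 225.7 = 153.2 kN.
Span CE, ΣM about E: R_C^{CE}·3.3 = 177.3 + 325.8, so R_C^{CE} = 152.5 kN and R_E = 170 − 152.5 = 17.53 kN.
R_C = 225.7 + 152.5 = 378.1 kN.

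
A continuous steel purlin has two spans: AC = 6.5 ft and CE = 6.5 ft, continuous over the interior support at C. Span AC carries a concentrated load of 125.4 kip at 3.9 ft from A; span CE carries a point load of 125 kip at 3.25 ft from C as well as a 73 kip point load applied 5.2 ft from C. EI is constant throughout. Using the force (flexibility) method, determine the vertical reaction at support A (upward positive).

R_A = 22.9 kip

Release continuity at C by inserting a hinge; the redundant is the internal moment M_C. The primary structure is two simply-supported spans AC and CE.
Rotations at C on the released spans (each span's end-slope, ×1/EI):
  span AC: point load 125.4 at a = 3.9: Pab(L + a)/(6LEI) = 339.1/EI
  span CE: point load 125 at a = 3.25: Pab(L + b)/(6LEI) = 330.1/EI
  span CE: point load 73 at a = 5.2: Pab(L + b)/(6LEI) = 98.7/EI
  relative rotation θ_0 = (339.1 + 428.8)/EI = 767.9/EI
A unit hogging moment at C produces rotation L₁/(3EI) + L₂/(3EI) = 4.333/EI.
Slope continuity at C: θ_0 = M_C·4.333/EI, so M_C = 767.9/4.333 = 177.2 kip·ft (hogging).
Span AC, ΣM about A with M_C applied at C: R_C^{AC}·6.5 = 489.1 + 177.2, so R_C^{AC} = 102.5 kip and R_A = 125.4 − 102.5 = 22.9 kip.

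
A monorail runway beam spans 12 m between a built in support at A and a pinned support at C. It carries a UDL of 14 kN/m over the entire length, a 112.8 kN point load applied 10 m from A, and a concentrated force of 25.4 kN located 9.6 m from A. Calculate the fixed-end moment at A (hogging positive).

M_A = 390.9 kN·m

Take the reaction at C as the redundant and release it; the primary structure is a cantilever fixed at A.
Primary-structure tip deflection at C by superposition:
  UDL 14: wL⁴/(8EI) = 36288/EI
  point load 112.8 at a = 10: Pa²(3L − a)/(6EI) = 48880/EI
  point load 25.4 at a = 9.6: Pa²(3L − a)/(6EI) = 10300/EI
  δ_0 = 95468/EI
Tip deflection under a unit load at C: L³/(3EI) = 576/EI.
Compatibility at C: δ_0 − R_C·δ_{CC} = 0, so R_C = 95468/576 = 165.7 kN.
Moment equilibrium about A: M_A = Σ(load moments about A) − R_C·L = 2380 − 165.7×12 = 390.9 kN·m.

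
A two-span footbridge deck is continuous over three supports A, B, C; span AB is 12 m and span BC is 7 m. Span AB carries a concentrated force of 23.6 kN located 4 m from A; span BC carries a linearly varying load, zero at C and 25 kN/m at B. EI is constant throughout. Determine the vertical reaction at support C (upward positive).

R_C = 21.08 kN

Take M_B as the redundant. Released structure: two simple spans AB and BC with a hinge at B.
Discontinuity in slope at B on the released structure — sum the simple-span end rotations:
  span AB: point load 23.6 at a = 4: Pab(L + a)/(6LEI) = 167.8/EI
  span BC: triangular load, peak 25: w₀L³/(45EI) = 190.6/EI
  relative rotation θ_0 = (167.8 + 190.6)/EI = 358.4/EI
A unit hogging moment at B produces rotation L₁/(3EI) + L₂/(3EI) = 6.333/EI.
Compatibility: M_B·(L₁+L₂)/(3EI) = θ_0, giving M_B = 56.59 kN·m (hogging).
Span BC, ΣM about C: R_B^{BC}·7 = 408.3 + 56.59, so R_B^{BC} = 66.42 kN and R_C = 87.5 − 66.42 = 21.08 kN.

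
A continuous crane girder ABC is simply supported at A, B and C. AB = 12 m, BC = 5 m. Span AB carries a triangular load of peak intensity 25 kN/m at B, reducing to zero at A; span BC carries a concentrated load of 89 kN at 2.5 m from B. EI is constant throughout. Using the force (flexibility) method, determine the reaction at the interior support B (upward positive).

R_B = 199.5 kN

Take M_B as the redundant. Released structure: two simple spans AB and BC with a hinge at B.
End slopes at the hinge B, treating each span as simply supported:
  span AB: triangular load, peak 25: w₀L³/(45EI) = 960/EI
  span BC: point load 89 at a = 2.5: Pab(L + b)/(6LEI) = 139.1/EI
  relative rotation θ_0 = (960 + 139.1)/EI = 1099/EI
A unit hogging moment at B produces rotation L₁/(3EI) + L₂/(3EI) = 5.667/EI.
Slope continuity at B: θ_0 = M_B·5.667/EI, so M_B = 1099/5.667 = 194 kN·m (hogging).
Span AB, ΣM about A with M_B applied at B: R_B^{AB}·12 = 1200 + 194, so R_B^{AB} = 116.2 kN and R_A = 150 − 116.2 = 33.84 kN.
Span BC, ΣM about C: R_B^{BC}·5 = 222.5 + 194, so R_B^{BC} = 83.29 kN and R_C = 89 − 83.29 = 5.71 kN.
R_B = 116.2 + 83.29 = 199.5 kN.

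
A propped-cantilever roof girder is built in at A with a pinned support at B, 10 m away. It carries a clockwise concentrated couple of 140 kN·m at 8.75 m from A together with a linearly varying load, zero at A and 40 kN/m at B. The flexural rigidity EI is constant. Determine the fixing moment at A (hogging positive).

Choose R_B as the redundant. The primary structure is the cantilever fixed at A.
Free-end deflection of the primary structure under the applied loading (downward +):
  clockwise couple 140 at a = 8.75: M₀a(2L − a)/(2EI) = 6891/EI
  triangular load, peak 40 at the free end: 11w₀L⁴/(120EI) = 36667/EI
  δ_0 = 43557/EI
Tip deflection under a unit load at B: L³/(3EI) = 333.3/EI.
The prop prevents deflection at B: R_B = δ_0/δ_{BB} = 43557/333.3 = 130.7 kN.
Moment equilibrium about A: M_A = Σ(load moments about A) − R_B·L = 1473 − 130.7×10 = 166.6 kN·m.

M_A = 166.6 kN·m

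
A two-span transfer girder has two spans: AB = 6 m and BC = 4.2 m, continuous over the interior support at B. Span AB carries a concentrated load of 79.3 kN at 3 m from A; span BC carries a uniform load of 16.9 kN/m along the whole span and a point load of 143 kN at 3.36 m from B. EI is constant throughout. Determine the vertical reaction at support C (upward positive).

R_C = 128.1 kN

Release continuity at B by inserting a hinge; the redundant is the internal moment M_B. The primary structure is two simply-supported spans AB and BC.
Discontinuity in slope at B on the released structure — sum the simple-span end rotations:
  span AB: point load 79.3 at a = 3: Pab(L + a)/(6LEI) = 178.4/EI
  span BC: UDL 16.9: wL³/(24EI) = 52.17/EI
  span BC: point load 143 at a = 3.36: Pab(L + b)/(6LEI) = 80.72/EI
  relative rotation θ_0 = (178.4 + 132.9)/EI = 311.3/EI
A unit hogging moment at B produces rotation L₁/(3EI) + L₂/(3EI) = 3.4/EI.
Compatibility: M_B·(L₁+L₂)/(3EI) = θ_0, giving M_B = 91.56 kN·m (hogging).
Span BC, ΣM about C: R_B^{BC}·4.2 = 269.2 + 91.56, so R_B^{BC} = 85.89 kN and R_C = 214 − 85.89 = 128.1 kN.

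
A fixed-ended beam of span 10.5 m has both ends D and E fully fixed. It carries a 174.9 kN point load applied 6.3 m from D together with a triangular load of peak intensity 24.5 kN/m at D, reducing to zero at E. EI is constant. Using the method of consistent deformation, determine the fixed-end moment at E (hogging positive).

M_E = 354.5 kN·m

Take the two fixed-end moments M_D, M_E as redundants; the released structure is the simple span DE.
End rotations of the released simple span under the applied load (×1/EI):
  at D: point load 174.9 at a = 6.3: Pab(L + b)/(6LEI) = 1080/EI
  at E: point load 174.9 at a = 6.3: Pab(L + a)/(6LEI) = 1234/EI
  at D: triangular load, peak 24.5: w₀L³/(45EI) = 630.3/EI
  at E: triangular load, peak 24.5: 7w₀L³/(360EI) = 551.5/EI
  θ_D0 = 1710/EI,  θ_E0 = 1786/EI
Flexibility coefficients: a unit moment at one end gives L/(3EI) there and L/(6EI) at the far end, so f₁₁ = f₂₂ = 3.5/EI and f₁₂ = f₂₁ = 1.75/EI.
Compatibility — zero rotation at each built-in end:
  3.5 M_D + 1.75 M_E = 1710
  1.75 M_D + 3.5 M_E = 1786
Solving the pair gives M_D = 311.4 kN·m and M_E = 354.5 kN·m (hogging).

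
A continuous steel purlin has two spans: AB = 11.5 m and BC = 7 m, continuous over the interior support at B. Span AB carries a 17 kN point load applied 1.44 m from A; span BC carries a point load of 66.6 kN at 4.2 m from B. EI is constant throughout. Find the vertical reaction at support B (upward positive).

R_B = 37.3 kN

Take M_B as the redundant. Released structure: two simple spans AB and BC with a hinge at B.
End slopes at the hinge B, treating each span as simply supported:
  span AB: point load 17 at a = 1.44: Pab(L + a)/(6LEI) = 46.18/EI
  span BC: point load 66.6 at a = 4.2: Pab(L + b)/(6LEI) = 182.8/EI
  relative rotation θ_0 = (46.18 + 182.8)/EI = 228.9/EI
A unit hogging moment at B produces rotation L₁/(3EI) + L₂/(3EI) = 6.167/EI.
Slope continuity at B: θ_0 = M_B·6.167/EI, so M_B = 228.9/6.167 = 37.12 kN·m (hogging).
Span AB, ΣM about A with M_B applied at B: R_B^{AB}·11.5 = 24.48 + 37.12, so R_B^{AB} = 5.357 kN and R_A = 17 − 5.357 = 11.64 kN.
Span BC, ΣM about C: R_B^{BC}·7 = 186.5 + 37.12, so R_B^{BC} = 31.94 kN and R_C = 66.6 − 31.94 = 34.66 kN.
R_B = 5.357 + 31.94 = 37.3 kN.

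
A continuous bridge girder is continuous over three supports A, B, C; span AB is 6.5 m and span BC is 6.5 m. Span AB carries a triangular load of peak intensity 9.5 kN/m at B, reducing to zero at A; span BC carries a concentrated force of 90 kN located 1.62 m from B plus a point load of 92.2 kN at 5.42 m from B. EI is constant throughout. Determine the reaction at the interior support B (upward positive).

R_B = 129.8 kN

Take M_B as the redundant. Released structure: two simple spans AB and BC with a hinge at B.
Discontinuity in slope at B on the released structure — sum the simple-span end rotations:
  span AB: triangular load, peak 9.5: w₀L³/(45EI) = 57.98/EI
  span BC: point load 90 at a = 1.62: Pab(L + b)/(6LEI) = 207.6/EI
  span BC: point load 92.2 at a = 5.42: Pab(L + b)/(6LEI) = 104.9/EI
  relative rotation θ_0 = (57.98 + 312.5)/EI = 370.5/EI
A unit hogging moment at B produces rotation L₁/(3EI) + L₂/(3EI) = 4.333/EI.
Slope continuity at B: θ_0 = M_B·4.333/EI, so M_B = 370.5/4.333 = 85.5 kN·m (hogging).
Span AB, ΣM about A with M_B applied at B: R_B^{AB}·6.5 = 133.8 + 85.5, so R_B^{AB} = 33.74 kN and R_A = 30.88 − 33.74 = -2.862 kN.
Span BC, ΣM about C: R_B^{BC}·6.5 = 538.8 + 85.5, so R_B^{BC} = 96.04 kN and R_C = 182.2 − 96.04 = 86.16 kN.
R_B = 33.74 + 96.04 = 129.8 kN.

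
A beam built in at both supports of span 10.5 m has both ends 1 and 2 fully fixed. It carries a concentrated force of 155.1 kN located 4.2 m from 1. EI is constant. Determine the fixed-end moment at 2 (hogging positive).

M_2 = 156.3 kN·m

Release both end moments; the primary structure is a simply-supported span 12 with redundants M_1 and M_2.
End rotations of the released simple span under the applied load (×1/EI):
  at 1: point load 155.1 at a = 4.2: Pab(L + b)/(6LEI) = 1094/EI
  at 2: point load 155.1 at a = 4.2: Pab(L + a)/(6LEI) = 957.6/EI
  θ_10 = 1094/EI,  θ_20 = 957.6/EI
Flexibility coefficients: a unit moment at one end gives L/(3EI) there and L/(6EI) at the far end, so f₁₁ = f₂₂ = 3.5/EI and f₁₂ = f₂₁ = 1.75/EI.
Compatibility — zero rotation at each built-in end:
  3.5 M_1 + 1.75 M_2 = 1094
  1.75 M_1 + 3.5 M_2 = 957.6
Solving the pair gives M_1 = 234.5 kN·m and M_2 = 156.3 kN·m (hogging).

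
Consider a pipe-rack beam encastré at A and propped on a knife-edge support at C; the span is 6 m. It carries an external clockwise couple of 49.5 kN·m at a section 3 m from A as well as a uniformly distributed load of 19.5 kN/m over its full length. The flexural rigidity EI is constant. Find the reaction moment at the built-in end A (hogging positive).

Take the reaction at C as the redundant and release it; the primary structure is a cantilever fixed at A.
Deflection at C on the released cantilever, summing each load's contribution:
  clockwise couple 49.5 at a = 3: M₀a(2L − a)/(2EI) = 668.2/EI
  UDL 19.5: wL⁴/(8EI) = 3159/EI
  δ_0 = 3827/EI
Tip deflection under a unit load at C: L³/(3EI) = 72/EI.
The prop prevents deflection at C: R_C = δ_0/δ_{CC} = 3827/72 = 53.16 kN.
Moment equilibrium about A: M_A = Σ(load moments about A) − R_C·L = 400.5 − 53.16×6 = 81.56 kN·m.

M_A = 81.56 kN·m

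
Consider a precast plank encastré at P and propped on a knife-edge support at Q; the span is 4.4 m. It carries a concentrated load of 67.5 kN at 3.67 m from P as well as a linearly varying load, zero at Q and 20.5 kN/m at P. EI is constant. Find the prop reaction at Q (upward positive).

Remove the prop at Q; the released (primary) structure is a cantilever built in at P.
Free-end deflection of the primary structure under the applied loading (downward +):
  point load 67.5 at a = 3.67: Pa²(3L − a)/(6EI) = 1444/EI
  triangular load, peak 20.5 at the fixed end: w₀L⁴/(30EI) = 256.1/EI
  δ_0 = 1700/EI
Tip deflection under a unit load at Q: L³/(3EI) = 28.39/EI.
The prop prevents deflection at Q: R_Q = δ_0/δ_{QQ} = 1700/28.39 = 59.88 kN.

R_Q = 59.88 kN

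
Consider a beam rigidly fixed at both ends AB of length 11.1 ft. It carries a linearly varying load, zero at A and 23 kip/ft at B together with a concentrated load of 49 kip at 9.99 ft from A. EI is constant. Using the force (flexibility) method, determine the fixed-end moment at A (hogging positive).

Take the two fixed-end moments M_A, M_B as redundants; the released structure is the simple span AB.
Simple-span end rotations at A and B under the given loads:
  at A: triangular load, peak 23: 7w₀L³/(360EI) = 611.6/EI
  at B: triangular load, peak 23: w₀L³/(45EI) = 699/EI
  at A: point load 49 at a = 9.99: Pab(L + b)/(6LEI) = 99.62/EI
  at B: point load 49 at a = 9.99: Pab(L + a)/(6LEI) = 172.1/EI
  θ_A0 = 711.3/EI,  θ_B0 = 871.1/EI
Flexibility coefficients: a unit moment at one end gives L/(3EI) there and L/(6EI) at the far end, so f₁₁ = f₂₂ = 3.7/EI and f₁₂ = f₂₁ = 1.85/EI.
Compatibility — zero rotation at each built-in end:
  3.7 M_A + 1.85 M_B = 711.3
  1.85 M_A + 3.7 M_B = 871.1
Solving the pair gives M_A = 99.36 kip·ft and M_B = 185.7 kip·ft (hogging).

M_A = 99.36 kip·ft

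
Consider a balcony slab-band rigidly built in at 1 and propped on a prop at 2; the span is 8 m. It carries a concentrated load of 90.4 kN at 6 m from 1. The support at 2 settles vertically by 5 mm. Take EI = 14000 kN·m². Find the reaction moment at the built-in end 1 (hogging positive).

M_1 = 88.03 kN·m

Take the reaction at 2 as the redundant and release it; the primary structure is a cantilever fixed at 1.
Downward deflection at the released point 2 due to the loads:
  point load 90.4 at a = 6: Pa²(3L − a)/(6EI) = 9763/EI
Tip deflection under a unit load at 2: L³/(3EI) = 170.7/EI.
With EI = 14000 kN·m²: δ_0 = 0.69737 m and δ_{22} = 0.01219 m/kN.
Compatibility — the beam at 2 must follow the support down by 0.005 m: δ_0 − R_2·δ_{22} = 0.005, so R_2 = (0.69737 − 0.005)/0.01219 = 56.8 kN.
Moment equilibrium about 1: M_1 = Σ(load moments about 1) − R_2·L = 542.4 − 56.8×8 = 88.03 kN·m.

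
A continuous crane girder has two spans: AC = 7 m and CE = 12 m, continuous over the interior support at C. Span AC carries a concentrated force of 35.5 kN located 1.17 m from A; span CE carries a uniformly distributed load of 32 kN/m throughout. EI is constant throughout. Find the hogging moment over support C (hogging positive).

M_C = 371.2 kN·m

Release continuity at C by inserting a hinge; the redundant is the internal moment M_C. The primary structure is two simply-supported spans AC and CE.
Discontinuity in slope at C on the released structure — sum the simple-span end rotations:
  span AC: point load 35.5 at a = 1.17: Pab(L + a)/(6LEI) = 47.1/EI
  span CE: UDL 32: wL³/(24EI) = 2304/EI
  relative rotation θ_0 = (47.1 + 2304)/EI = 2351/EI
A unit hogging moment at C produces rotation L₁/(3EI) + L₂/(3EI) = 6.333/EI.
Slope continuity at C: θ_0 = M_C·6.333/EI, so M_C = 2351/6.333 = 371.2 kN·m (hogging).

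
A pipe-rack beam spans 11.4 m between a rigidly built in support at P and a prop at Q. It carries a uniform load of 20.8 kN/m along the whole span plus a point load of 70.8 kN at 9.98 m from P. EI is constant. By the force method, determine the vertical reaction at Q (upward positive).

R_Q = 146.6 kN

Remove the prop at Q; the released (primary) structure is a cantilever built in at P.
Primary-structure tip deflection at Q by superposition:
  UDL 20.8: wL⁴/(8EI) = 43913/EI
  point load 70.8 at a = 9.98: Pa²(3L − a)/(6EI) = 28465/EI
  δ_0 = 72378/EI
Tip deflection under a unit load at Q: L³/(3EI) = 493.8/EI.
The prop prevents deflection at Q: R_Q = δ_0/δ_{QQ} = 72378/493.8 = 146.6 kN.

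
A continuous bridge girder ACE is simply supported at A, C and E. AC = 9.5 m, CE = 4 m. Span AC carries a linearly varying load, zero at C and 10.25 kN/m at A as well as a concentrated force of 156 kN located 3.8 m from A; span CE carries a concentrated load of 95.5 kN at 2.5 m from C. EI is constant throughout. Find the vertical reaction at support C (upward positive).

R_C = 196.7 kN

Release continuity at C by inserting a hinge; the redundant is the internal moment M_C. The primary structure is two simply-supported spans AC and CE.
Discontinuity in slope at C on the released structure — sum the simple-span end rotations:
  span AC: triangular load, peak 10.25: 7w₀L³/(360EI) = 170.9/EI
  span AC: point load 156 at a = 3.8: Pab(L + a)/(6LEI) = 788.4/EI
  span CE: point load 95.5 at a = 2.5: Pab(L + b)/(6LEI) = 82.07/EI
  relative rotation θ_0 = (959.3 + 82.07)/EI = 1041/EI
A unit hogging moment at C produces rotation L₁/(3EI) + L₂/(3EI) = 4.5/EI.
Slope continuity at C: θ_0 = M_C·4.5/EI, so M_C = 1041/4.5 = 231.4 kN·m (hogging).
Span AC, ΣM about A with M_C applied at C: R_C^{AC}·9.5 = 747 + 231.4, so R_C^{AC} = 103 kN and R_A = 204.7 − 103 = 101.7 kN.
Span CE, ΣM about E: R_C^{CE}·4 = 143.2 + 231.4, so R_C^{CE} = 93.67 kN and R_E = 95.5 − 93.67 = 1.833 kN.
R_C = 103 + 93.67 = 196.7 kN.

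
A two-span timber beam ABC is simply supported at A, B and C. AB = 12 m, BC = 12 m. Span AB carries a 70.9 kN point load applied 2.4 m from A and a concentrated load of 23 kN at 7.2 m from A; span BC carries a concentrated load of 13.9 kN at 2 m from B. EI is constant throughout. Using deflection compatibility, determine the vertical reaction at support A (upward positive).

R_A = 59.42 kN

Take M_B as the redundant. Released structure: two simple spans AB and BC with a hinge at B.
Discontinuity in slope at B on the released structure — sum the simple-span end rotations:
  span AB: point load 70.9 at a = 2.4: Pab(L + a)/(6LEI) = 326.7/EI
  span AB: point load 23 at a = 7.2: Pab(L + a)/(6LEI) = 212/EI
  span BC: point load 13.9 at a = 2: Pab(L + b)/(6LEI) = 84.94/EI
  relative rotation θ_0 = (538.7 + 84.94)/EI = 623.6/EI
A unit hogging moment at B produces rotation L₁/(3EI) + L₂/(3EI) = 8/EI.
Compatibility: M_B·(L₁+L₂)/(3EI) = θ_0, giving M_B = 77.95 kN·m (hogging).
Span AB, ΣM about A with M_B applied at B: R_B^{AB}·12 = 335.8 + 77.95, so R_B^{AB} = 34.48 kN and R_A = 93.9 − 34.48 = 59.42 kN.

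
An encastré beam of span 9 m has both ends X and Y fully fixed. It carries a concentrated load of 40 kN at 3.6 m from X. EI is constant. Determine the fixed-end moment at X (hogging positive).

Take the two fixed-end moments M_X, M_Y as redundants; the released structure is the simple span XY.
Simple-span end rotations at X and Y under the given loads:
  at X: point load 40 at a = 3.6: Pab(L + b)/(6LEI) = 207.4/EI
  at Y: point load 40 at a = 3.6: Pab(L + a)/(6LEI) = 181.4/EI
  θ_X0 = 207.4/EI,  θ_Y0 = 181.4/EI
Flexibility coefficients: a unit moment at one end gives L/(3EI) there and L/(6EI) at the far end, so f₁₁ = f₂₂ = 3/EI and f₁₂ = f₂₁ = 1.5/EI.
Compatibility — zero rotation at each built-in end:
  3 M_X + 1.5 M_Y = 207.4
  1.5 M_X + 3 M_Y = 181.4
Solving the pair gives M_X = 51.84 kN·m and M_Y = 34.56 kN·m (hogging).

M_X = 51.84 kN·m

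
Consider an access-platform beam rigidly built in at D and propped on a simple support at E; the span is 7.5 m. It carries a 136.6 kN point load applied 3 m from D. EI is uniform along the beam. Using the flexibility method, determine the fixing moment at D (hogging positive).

Choose R_E as the redundant. The primary structure is the cantilever fixed at D.
Downward deflection at the released point E due to the loads:
  point load 136.6 at a = 3: Pa²(3L − a)/(6EI) = 3996/EI
Flexibility coefficient — unit upward force at E: δ_{EE} = L³/(3EI) = 140.6/EI.
The prop prevents deflection at E: R_E = δ_0/δ_{EE} = 3996/140.6 = 28.41 kN.
Moment equilibrium about D: M_D = Σ(load moments about D) − R_E·L = 409.8 − 28.41×7.5 = 196.7 kN·m.

M_D = 196.7 kN·m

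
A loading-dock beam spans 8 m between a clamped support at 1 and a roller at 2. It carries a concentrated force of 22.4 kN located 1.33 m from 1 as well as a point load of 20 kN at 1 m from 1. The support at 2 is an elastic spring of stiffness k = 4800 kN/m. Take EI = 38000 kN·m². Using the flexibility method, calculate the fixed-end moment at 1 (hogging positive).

M_1 = 39.65 kN·m

Choose R_2 as the redundant. The primary structure is the cantilever fixed at 1.
Free-end deflection of the primary structure under the applied loading (downward +):
  point load 22.4 at a = 1.33: Pa²(3L − a)/(6EI) = 149.7/EI
  point load 20 at a = 1: Pa²(3L − a)/(6EI) = 76.67/EI
  δ_0 = 226.4/EI
Tip deflection under a unit load at 2: L³/(3EI) = 170.7/EI.
With EI = 38000 kN·m²: δ_0 = 0.005957 m and δ_{22} = 0.004491 m/kN.
Compatibility — the spring shortens by R_2/k under the reaction it provides: δ_0 − R_2·δ_{22} = R_2/k. With 1/k = 0.000208 m/kN, R_2 = δ_0 / (δ_{22} + 1/k) = 0.005957 / (0.004491 + 0.000208) = 1.268 kN.
Moment equilibrium about 1: M_1 = Σ(load moments about 1) − R_2·L = 49.79 − 1.268×8 = 39.65 kN·m.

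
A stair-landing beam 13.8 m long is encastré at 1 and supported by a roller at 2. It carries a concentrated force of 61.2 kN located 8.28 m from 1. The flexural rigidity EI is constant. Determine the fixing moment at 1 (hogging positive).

Take the reaction at 2 as the redundant and release it; the primary structure is a cantilever fixed at 1.
Deflection at 2 on the released cantilever, summing each load's contribution:
  point load 61.2 at a = 8.28: Pa²(3L − a)/(6EI) = 23161/EI
Tip deflection under a unit load at 2: L³/(3EI) = 876/EI.
The prop prevents deflection at 2: R_2 = δ_0/δ_{22} = 23161/876 = 26.44 kN.
Moment equilibrium about 1: M_1 = Σ(load moments about 1) − R_2·L = 506.7 − 26.44×13.8 = 141.9 kN·m.

M_1 = 141.9 kN·m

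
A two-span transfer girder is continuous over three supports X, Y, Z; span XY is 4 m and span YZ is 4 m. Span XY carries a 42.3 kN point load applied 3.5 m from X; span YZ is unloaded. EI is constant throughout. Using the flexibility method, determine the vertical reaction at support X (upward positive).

Take M_Y as the redundant. Released structure: two simple spans XY and YZ with a hinge at Y.
End slopes at the hinge Y, treating each span as simply supported:
  span XY: point load 42.3 at a = 3.5: Pab(L + a)/(6LEI) = 23.13/EI
  relative rotation θ_0 = (23.13 + 0)/EI = 23.13/EI
A unit hogging moment at Y produces rotation L₁/(3EI) + L₂/(3EI) = 2.667/EI.
Slope continuity at Y: θ_0 = M_Y·2.667/EI, so M_Y = 23.13/2.667 = 8.675 kN·m (hogging).
Span XY, ΣM about X with M_Y applied at Y: R_Y^{XY}·4 = 148.1 + 8.675, so R_Y^{XY} = 39.18 kN and R_X = 42.3 − 39.18 = 3.119 kN.

R_X = 3.119 kN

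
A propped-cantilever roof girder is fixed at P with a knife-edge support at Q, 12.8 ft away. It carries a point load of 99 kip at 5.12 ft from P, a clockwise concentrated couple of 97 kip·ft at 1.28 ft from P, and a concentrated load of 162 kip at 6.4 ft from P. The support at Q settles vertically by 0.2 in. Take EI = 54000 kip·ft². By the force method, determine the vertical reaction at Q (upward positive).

Take the reaction at Q as the redundant and release it; the primary structure is a cantilever fixed at P.
Deflection at Q on the released cantilever, summing each load's contribution:
  point load 99 at a = 5.12: Pa²(3L − a)/(6EI) = 14395/EI
  clockwise couple 97 at a = 1.28: M₀a(2L − a)/(2EI) = 1510/EI
  point load 162 at a = 6.4: Pa²(3L − a)/(6EI) = 35389/EI
  δ_0 = 51294/EI
Flexibility coefficient — unit upward force at Q: δ_{QQ} = L³/(3EI) = 699.1/EI.
With EI = 54000 kip·ft²: δ_0 = 0.94989 ft and δ_{QQ} = 0.012945 ft/kip.
Compatibility — the beam at Q must follow the support down by 0.01667 ft: δ_0 − R_Q·δ_{QQ} = 0.01667, so R_Q = (0.94989 − 0.01667)/0.012945 = 72.09 kip.

R_Q = 72.09 kip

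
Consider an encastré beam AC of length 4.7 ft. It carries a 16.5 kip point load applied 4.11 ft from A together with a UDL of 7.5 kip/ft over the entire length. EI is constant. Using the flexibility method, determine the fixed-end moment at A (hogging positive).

M_A = 14.87 kip·ft

Take the two fixed-end moments M_A, M_C as redundants; the released structure is the simple span AC.
End rotations of the released simple span under the applied load (×1/EI):
  at A: point load 16.5 at a = 4.11: Pab(L + b)/(6LEI) = 7.506/EI
  at C: point load 16.5 at a = 4.11: Pab(L + a)/(6LEI) = 12.5/EI
  at A: UDL 7.5: wL³/(24EI) = 32.44/EI
  at C: UDL 7.5: wL³/(24EI) = 32.44/EI
  θ_A0 = 39.95/EI,  θ_C0 = 44.94/EI
Flexibility coefficients: a unit moment at one end gives L/(3EI) there and L/(6EI) at the far end, so f₁₁ = f₂₂ = 1.567/EI and f₁₂ = f₂₁ = 0.7833/EI.
Compatibility — zero rotation at each built-in end:
  1.567 M_A + 0.7833 M_C = 39.95
  0.7833 M_A + 1.567 M_C = 44.94
Solving the pair gives M_A = 14.87 kip·ft and M_C = 21.25 kip·ft (hogging).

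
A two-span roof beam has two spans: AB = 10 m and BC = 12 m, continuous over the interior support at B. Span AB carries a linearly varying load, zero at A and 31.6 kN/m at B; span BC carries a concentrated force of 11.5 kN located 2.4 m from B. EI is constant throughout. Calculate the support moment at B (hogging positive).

M_B = 106.6 kN·m

Insert a hinge at B; M_B is the redundant, and each span becomes simply supported.
End slopes at the hinge B, treating each span as simply supported:
  span AB: triangular load, peak 31.6: w₀L³/(45EI) = 702.2/EI
  span BC: point load 11.5 at a = 2.4: Pab(L + b)/(6LEI) = 79.49/EI
  relative rotation θ_0 = (702.2 + 79.49)/EI = 781.7/EI
A unit hogging moment at B produces rotation L₁/(3EI) + L₂/(3EI) = 7.333/EI.
Compatibility: M_B·(L₁+L₂)/(3EI) = θ_0, giving M_B = 106.6 kN·m (hogging).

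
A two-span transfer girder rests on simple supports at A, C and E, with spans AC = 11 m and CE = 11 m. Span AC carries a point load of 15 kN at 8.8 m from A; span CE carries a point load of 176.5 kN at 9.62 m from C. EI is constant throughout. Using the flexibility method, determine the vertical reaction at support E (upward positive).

Take M_C as the redundant. Released structure: two simple spans AC and CE with a hinge at C.
Rotations at C on the released spans (each span's end-slope, ×1/EI):
  span AC: point load 15 at a = 8.8: Pab(L + a)/(6LEI) = 87.12/EI
  span CE: point load 176.5 at a = 9.62: Pab(L + b)/(6LEI) = 439.5/EI
  relative rotation θ_0 = (87.12 + 439.5)/EI = 526.6/EI
A unit hogging moment at C produces rotation L₁/(3EI) + L₂/(3EI) = 7.333/EI.
Compatibility: M_C·(L₁+L₂)/(3EI) = θ_0, giving M_C = 71.81 kN·m (hogging).
Span CE, ΣM about E: R_C^{CE}·11 = 243.6 + 71.81, so R_C^{CE} = 28.67 kN and R_E = 176.5 − 28.67 = 147.8 kN.

R_E = 147.8 kN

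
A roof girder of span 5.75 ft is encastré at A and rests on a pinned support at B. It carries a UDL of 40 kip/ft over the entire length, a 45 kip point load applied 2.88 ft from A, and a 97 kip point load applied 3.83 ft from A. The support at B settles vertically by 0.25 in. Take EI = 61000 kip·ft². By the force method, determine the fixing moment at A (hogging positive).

Take the reaction at B as the redundant and release it; the primary structure is a cantilever fixed at A.
Downward deflection at the released point B due to the loads:
  UDL 40: wL⁴/(8EI) = 5466/EI
  point load 45 at a = 2.88: Pa²(3L − a)/(6EI) = 893.9/EI
  point load 97 at a = 3.83: Pa²(3L − a)/(6EI) = 3183/EI
  δ_0 = 9542/EI
Flexibility coefficient — unit upward force at B: δ_{BB} = L³/(3EI) = 63.37/EI.
With EI = 61000 kip·ft²: δ_0 = 0.15643 ft and δ_{BB} = 0.001039 ft/kip.
Compatibility — the beam at B must follow the support down by 0.02083 ft: δ_0 − R_B·δ_{BB} = 0.02083, so R_B = (0.15643 − 0.02083)/0.001039 = 130.5 kip.
Moment equilibrium about A: M_A = Σ(load moments about A) − R_B·L = 1162 − 130.5×5.75 = 411.8 kip·ft.

M_A = 411.8 kip·ft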